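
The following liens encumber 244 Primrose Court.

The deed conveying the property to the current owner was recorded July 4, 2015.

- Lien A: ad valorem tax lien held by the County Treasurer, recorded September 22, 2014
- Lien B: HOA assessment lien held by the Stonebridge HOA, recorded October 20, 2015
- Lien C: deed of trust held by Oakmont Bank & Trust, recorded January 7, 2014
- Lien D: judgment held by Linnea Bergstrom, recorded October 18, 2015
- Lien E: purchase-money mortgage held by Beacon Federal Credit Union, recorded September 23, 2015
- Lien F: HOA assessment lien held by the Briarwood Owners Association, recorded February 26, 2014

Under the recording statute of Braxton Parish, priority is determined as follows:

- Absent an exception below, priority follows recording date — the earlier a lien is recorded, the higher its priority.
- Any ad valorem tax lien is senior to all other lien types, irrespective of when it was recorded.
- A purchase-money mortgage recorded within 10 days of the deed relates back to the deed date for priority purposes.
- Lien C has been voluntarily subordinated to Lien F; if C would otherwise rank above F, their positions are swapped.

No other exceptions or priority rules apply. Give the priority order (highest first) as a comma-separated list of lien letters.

A, F, C, E, D, B

First, effective dates: E was recorded 81 days after the deed, outside the 10-day window, so it keeps its recording date.
A is an ad valorem tax lien and takes priority over every other lien.
Ordering the rest by effective date: C (January 7, 2014), F (February 26, 2014), E (September 23, 2015), D (October 18, 2015), B (October 20, 2015).
C is senior to F before the subordination, so the two trade places.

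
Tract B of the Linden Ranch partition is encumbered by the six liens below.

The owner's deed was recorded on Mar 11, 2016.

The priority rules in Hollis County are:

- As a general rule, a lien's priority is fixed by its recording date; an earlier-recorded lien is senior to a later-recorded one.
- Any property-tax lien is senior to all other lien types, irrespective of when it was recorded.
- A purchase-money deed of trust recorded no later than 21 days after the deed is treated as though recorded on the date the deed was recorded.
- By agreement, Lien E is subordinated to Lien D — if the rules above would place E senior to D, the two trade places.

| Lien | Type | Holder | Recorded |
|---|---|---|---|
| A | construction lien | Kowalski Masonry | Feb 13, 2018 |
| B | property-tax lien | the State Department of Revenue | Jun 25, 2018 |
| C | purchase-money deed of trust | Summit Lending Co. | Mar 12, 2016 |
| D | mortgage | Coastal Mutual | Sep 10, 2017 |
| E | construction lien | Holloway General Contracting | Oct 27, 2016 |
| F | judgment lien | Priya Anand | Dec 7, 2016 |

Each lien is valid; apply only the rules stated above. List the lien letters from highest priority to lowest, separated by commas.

B, C, D, F, E, A

Effective dates: C's effective date is the deed date, Mar 11, 2016.
B is a property-tax lien, so it outranks all other liens regardless of date.
Remaining liens by effective date: C (Mar 11, 2016), E (Oct 27, 2016), F (Dec 7, 2016), D (Sep 10, 2017), A (Feb 13, 2018).
The subordination applies — E was senior to D — so E and D swap.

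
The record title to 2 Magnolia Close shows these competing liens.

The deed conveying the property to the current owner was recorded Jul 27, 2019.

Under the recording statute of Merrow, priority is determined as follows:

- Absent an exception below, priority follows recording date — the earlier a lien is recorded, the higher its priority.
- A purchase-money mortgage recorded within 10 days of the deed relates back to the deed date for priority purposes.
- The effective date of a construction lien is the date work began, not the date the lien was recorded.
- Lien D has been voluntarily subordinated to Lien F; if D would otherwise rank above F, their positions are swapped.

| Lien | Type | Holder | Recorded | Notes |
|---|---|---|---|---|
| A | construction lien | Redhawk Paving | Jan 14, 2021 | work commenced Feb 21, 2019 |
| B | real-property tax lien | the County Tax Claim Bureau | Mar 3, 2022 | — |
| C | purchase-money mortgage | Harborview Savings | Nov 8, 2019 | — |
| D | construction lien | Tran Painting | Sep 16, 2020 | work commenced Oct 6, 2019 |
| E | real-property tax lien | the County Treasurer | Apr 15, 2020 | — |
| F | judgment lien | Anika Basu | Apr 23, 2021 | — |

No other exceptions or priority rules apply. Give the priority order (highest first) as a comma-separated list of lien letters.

Adjusting effective dates: A's effective date is Feb 21, 2019, when work began; C was recorded 104 days after the deed — beyond 10 days — so no relation-back applies; D relates back to Oct 6, 2019 (work commenced).
Sorted by effective date: A (Feb 21, 2019), D (Oct 6, 2019), C (Nov 8, 2019), E (Apr 15, 2020), F (Apr 23, 2021), B (Mar 3, 2022).
D would otherwise be senior to F, so under the subordination agreement D and F exchange positions.

A, F, C, E, D, B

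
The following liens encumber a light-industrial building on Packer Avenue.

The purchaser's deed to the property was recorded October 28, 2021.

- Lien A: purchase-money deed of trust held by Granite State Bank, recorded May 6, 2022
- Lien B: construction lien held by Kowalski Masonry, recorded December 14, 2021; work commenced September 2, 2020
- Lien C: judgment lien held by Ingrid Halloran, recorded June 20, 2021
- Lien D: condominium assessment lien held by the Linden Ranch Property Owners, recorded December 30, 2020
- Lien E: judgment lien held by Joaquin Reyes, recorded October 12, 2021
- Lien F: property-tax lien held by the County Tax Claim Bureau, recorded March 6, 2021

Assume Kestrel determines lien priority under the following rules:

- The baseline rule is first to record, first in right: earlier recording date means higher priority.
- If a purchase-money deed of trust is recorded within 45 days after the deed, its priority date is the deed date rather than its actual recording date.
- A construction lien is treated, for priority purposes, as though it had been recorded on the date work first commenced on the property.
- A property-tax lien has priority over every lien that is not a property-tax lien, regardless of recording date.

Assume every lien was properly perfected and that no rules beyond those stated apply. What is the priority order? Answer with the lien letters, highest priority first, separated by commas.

F, B, D, C, E, A

Adjusting effective dates: A missed the 45-day window (190 days after the deed), so its recording date stands; B's effective date is September 2, 2020, when work began.
F is a property-tax lien and takes priority over every other lien.
The other liens, earliest effective date first: B (September 2, 2020), D (December 30, 2020), C (June 20, 2021), E (October 12, 2021), A (May 6, 2022).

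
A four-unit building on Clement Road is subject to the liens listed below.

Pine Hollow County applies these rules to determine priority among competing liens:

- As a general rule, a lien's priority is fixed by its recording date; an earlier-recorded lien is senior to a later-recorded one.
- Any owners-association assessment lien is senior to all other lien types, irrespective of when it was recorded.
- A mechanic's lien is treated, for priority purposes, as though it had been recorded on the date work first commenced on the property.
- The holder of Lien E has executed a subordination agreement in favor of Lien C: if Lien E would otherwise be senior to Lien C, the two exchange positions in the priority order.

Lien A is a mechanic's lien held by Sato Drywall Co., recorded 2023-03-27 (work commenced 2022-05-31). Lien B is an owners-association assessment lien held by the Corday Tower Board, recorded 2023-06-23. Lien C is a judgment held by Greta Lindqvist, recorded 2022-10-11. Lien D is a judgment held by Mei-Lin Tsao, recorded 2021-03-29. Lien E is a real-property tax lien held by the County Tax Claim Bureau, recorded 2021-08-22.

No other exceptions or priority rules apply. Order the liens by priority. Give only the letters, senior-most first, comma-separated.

Effective dates: A is treated as recorded 2022-05-31, the work-commencement date.
B, as an owners-association assessment lien, has superpriority and ranks first.
The other liens, earliest effective date first: D (2021-03-29), E (2021-08-22), A (2022-05-31), C (2022-10-11).
E would otherwise be senior to C, so under the subordination agreement E and C exchange positions.

B, D, C, A, E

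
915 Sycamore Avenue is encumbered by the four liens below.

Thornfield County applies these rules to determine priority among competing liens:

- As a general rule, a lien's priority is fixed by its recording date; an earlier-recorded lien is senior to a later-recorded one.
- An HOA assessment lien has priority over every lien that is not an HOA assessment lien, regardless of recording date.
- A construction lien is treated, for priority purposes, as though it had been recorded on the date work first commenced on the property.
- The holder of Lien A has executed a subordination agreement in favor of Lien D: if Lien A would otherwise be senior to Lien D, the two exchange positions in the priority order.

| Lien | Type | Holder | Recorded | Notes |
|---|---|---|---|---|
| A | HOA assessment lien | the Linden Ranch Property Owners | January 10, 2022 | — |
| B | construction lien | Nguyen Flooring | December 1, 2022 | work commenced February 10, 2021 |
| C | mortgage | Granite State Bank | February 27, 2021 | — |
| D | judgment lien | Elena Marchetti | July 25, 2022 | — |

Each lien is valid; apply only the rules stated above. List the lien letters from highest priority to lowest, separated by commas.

D, B, C, A

Effective dates after the stated exceptions: B relates back to February 10, 2021 (work commenced).
A is an HOA assessment lien, so it outranks all other liens regardless of date.
The other liens, earliest effective date first: B (February 10, 2021), C (February 27, 2021), D (July 25, 2022).
The subordination applies — A was senior to D — so A and D swap.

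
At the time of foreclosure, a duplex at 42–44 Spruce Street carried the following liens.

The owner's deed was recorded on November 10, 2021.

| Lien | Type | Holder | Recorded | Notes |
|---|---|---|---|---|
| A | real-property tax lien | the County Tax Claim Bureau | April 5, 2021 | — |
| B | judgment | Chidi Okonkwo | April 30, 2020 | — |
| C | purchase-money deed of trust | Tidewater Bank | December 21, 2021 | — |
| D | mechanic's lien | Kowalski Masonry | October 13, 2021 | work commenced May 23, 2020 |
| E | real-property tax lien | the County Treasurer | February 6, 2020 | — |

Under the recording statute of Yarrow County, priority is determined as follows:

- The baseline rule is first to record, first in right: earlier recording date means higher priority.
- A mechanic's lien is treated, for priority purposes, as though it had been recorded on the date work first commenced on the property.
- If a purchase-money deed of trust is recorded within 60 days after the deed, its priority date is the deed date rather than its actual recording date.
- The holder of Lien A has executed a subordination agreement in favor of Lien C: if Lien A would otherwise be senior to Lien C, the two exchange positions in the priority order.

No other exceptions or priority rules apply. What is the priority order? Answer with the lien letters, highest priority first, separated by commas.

E, B, D, C, A

Effective dates after the stated exceptions: C's effective date is the deed date, November 10, 2021; D is treated as recorded May 23, 2020, the work-commencement date.
Sorted by effective date: E (February 6, 2020), B (April 30, 2020), D (May 23, 2020), A (April 5, 2021), C (November 10, 2021).
A would otherwise be senior to C, so under the subordination agreement A and C exchange positions.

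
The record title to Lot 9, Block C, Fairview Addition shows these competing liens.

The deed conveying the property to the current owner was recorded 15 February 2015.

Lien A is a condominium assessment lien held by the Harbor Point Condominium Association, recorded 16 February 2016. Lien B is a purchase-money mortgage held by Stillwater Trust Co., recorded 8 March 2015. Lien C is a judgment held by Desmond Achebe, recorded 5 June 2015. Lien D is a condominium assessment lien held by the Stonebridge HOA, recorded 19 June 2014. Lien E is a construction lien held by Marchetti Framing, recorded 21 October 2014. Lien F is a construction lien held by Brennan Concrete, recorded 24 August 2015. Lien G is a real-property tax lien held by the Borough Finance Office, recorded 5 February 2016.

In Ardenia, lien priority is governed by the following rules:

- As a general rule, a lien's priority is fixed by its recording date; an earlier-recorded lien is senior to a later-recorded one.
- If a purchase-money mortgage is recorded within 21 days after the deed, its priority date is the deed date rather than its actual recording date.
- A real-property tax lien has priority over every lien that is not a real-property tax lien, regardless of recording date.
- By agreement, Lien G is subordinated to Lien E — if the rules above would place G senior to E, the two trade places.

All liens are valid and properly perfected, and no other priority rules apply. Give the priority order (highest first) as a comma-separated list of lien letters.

E, D, G, B, C, F, A

Adjusting effective dates: B was recorded within the 21-day window, so its effective date is the deed date 15 February 2015.
As a real-property tax lien, G is senior to every other lien.
Remaining liens by effective date: D (19 June 2014), E (21 October 2014), B (15 February 2015), C (5 June 2015), F (24 August 2015), A (16 February 2016).
Because G would otherwise rank above E, the subordination swaps them.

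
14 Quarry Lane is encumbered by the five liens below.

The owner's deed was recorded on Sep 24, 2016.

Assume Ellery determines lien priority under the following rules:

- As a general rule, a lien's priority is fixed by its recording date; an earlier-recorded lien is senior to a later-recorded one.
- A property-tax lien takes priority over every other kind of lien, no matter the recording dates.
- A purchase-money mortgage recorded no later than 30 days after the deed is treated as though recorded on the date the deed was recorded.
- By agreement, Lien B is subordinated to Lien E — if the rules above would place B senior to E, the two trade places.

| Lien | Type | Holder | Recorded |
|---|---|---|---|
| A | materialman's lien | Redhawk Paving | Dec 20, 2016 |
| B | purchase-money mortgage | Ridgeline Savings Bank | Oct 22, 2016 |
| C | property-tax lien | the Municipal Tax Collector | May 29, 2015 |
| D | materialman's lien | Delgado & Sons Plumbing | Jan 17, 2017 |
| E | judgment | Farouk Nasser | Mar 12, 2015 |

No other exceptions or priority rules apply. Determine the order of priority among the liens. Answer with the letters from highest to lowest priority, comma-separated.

C, E, B, A, D

Adjusting effective dates: B's effective date is the deed date, Sep 24, 2016.
As a property-tax lien, C is senior to every other lien.
The other liens, earliest effective date first: E (Mar 12, 2015), B (Sep 24, 2016), A (Dec 20, 2016), D (Jan 17, 2017).
Since B is not senior to E, the subordination leaves the order unchanged.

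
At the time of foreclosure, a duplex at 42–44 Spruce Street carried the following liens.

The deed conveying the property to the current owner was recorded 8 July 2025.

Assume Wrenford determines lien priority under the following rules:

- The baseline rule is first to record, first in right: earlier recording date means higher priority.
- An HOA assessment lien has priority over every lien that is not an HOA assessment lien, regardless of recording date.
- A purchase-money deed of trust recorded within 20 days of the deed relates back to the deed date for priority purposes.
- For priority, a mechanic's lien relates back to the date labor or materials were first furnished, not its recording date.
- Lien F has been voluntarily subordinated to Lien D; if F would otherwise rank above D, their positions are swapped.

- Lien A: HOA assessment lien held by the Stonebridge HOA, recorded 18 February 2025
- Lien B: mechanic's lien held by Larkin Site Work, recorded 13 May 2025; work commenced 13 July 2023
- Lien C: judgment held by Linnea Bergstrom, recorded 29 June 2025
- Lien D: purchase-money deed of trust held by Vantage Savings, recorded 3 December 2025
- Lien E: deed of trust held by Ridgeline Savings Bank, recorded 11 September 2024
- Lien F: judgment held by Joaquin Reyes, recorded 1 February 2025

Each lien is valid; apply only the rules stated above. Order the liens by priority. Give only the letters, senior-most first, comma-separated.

First, effective dates: B is treated as recorded 13 July 2023, the work-commencement date; D was recorded 148 days after the deed — beyond 20 days — so no relation-back applies.
A is an HOA assessment lien and takes priority over every other lien.
The other liens, earliest effective date first: B (13 July 2023), E (11 September 2024), F (1 February 2025), C (29 June 2025), D (3 December 2025).
F would otherwise be senior to D, so under the subordination agreement F and D exchange positions.

A, B, E, D, C, F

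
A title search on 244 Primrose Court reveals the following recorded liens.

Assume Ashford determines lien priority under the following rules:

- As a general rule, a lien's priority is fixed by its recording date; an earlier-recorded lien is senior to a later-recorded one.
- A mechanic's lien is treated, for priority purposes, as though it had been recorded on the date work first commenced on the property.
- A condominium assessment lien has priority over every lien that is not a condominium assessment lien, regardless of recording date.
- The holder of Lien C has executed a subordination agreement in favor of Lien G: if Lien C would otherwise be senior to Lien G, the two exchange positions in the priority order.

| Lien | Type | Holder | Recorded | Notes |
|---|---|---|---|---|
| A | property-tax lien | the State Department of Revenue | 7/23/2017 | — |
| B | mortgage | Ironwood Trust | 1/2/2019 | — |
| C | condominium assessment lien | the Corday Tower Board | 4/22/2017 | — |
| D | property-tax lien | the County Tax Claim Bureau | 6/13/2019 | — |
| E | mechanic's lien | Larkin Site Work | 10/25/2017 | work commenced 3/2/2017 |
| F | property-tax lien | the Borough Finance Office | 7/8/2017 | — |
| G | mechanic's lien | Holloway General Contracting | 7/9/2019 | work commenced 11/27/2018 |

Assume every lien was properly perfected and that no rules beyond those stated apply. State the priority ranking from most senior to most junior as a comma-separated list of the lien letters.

G, E, F, A, C, B, D

Effective dates: E's effective date is 3/2/2017, when work began; G's effective date is 11/27/2018, when work began.
C is a condominium assessment lien, so it outranks all other liens regardless of date.
Among the remaining liens, by effective date: E (3/2/2017), F (7/8/2017), A (7/23/2017), G (11/27/2018), B (1/2/2019), D (6/13/2019).
The subordination applies — C was senior to G — so C and G swap.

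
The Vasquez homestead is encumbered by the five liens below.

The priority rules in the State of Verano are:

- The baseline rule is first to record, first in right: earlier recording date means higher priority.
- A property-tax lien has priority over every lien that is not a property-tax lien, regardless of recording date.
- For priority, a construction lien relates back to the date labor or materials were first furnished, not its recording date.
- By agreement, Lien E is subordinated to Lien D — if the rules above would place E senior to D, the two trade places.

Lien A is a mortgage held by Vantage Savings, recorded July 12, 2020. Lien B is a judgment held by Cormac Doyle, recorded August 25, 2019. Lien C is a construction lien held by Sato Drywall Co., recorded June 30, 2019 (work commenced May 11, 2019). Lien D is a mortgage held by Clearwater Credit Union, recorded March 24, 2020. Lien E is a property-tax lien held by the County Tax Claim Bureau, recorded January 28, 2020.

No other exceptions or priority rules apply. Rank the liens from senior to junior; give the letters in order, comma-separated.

D, C, B, E, A

Adjusting effective dates: C is treated as recorded May 11, 2019, the work-commencement date.
As a property-tax lien, E is senior to every other lien.
Remaining liens by effective date: C (May 11, 2019), B (August 25, 2019), D (March 24, 2020), A (July 12, 2020).
E would otherwise be senior to D, so under the subordination agreement E and D exchange positions.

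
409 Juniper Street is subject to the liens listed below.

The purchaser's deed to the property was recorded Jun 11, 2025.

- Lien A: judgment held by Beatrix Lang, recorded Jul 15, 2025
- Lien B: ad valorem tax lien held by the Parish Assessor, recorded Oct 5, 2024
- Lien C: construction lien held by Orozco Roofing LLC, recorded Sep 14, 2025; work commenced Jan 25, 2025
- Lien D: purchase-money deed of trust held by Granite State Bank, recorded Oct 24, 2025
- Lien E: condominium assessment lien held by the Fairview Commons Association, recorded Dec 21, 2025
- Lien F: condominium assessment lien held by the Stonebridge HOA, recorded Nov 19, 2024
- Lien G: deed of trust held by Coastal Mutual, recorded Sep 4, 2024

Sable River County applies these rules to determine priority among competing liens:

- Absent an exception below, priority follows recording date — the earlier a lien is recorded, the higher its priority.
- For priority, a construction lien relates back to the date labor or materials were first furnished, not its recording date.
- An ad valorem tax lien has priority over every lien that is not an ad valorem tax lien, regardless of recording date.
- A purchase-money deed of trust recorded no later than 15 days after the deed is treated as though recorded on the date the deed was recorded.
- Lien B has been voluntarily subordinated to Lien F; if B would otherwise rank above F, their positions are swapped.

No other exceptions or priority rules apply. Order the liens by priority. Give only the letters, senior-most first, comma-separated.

Effective dates: C is treated as recorded Jan 25, 2025, the work-commencement date; D was recorded 135 days after the deed, outside the 15-day window, so it keeps its recording date.
B, as an ad valorem tax lien, has superpriority and ranks first.
Remaining liens by effective date: G (Sep 4, 2024), F (Nov 19, 2024), C (Jan 25, 2025), A (Jul 15, 2025), D (Oct 24, 2025), E (Dec 21, 2025).
B would otherwise be senior to F, so under the subordination agreement B and F exchange positions.

F, G, B, C, A, D, E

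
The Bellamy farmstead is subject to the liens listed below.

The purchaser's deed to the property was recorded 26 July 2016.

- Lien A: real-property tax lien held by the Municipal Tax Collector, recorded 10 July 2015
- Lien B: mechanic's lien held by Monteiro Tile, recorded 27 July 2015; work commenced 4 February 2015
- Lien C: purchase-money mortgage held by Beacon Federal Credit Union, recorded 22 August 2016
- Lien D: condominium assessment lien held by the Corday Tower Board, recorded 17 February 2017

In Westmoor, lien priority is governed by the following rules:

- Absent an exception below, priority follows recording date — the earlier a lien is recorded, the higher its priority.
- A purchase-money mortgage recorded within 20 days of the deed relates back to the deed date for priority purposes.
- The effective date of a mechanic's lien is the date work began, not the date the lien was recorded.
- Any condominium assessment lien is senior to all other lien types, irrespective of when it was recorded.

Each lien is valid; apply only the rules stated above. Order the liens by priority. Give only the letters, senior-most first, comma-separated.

Effective dates after the stated exceptions: B relates back to 4 February 2015 (work commenced); C missed the 20-day window (27 days after the deed), so its recording date stands.
D is a condominium assessment lien and takes priority over every other lien.
Among the remaining liens, by effective date: B (4 February 2015), A (10 July 2015), C (22 August 2016).

D, B, A, C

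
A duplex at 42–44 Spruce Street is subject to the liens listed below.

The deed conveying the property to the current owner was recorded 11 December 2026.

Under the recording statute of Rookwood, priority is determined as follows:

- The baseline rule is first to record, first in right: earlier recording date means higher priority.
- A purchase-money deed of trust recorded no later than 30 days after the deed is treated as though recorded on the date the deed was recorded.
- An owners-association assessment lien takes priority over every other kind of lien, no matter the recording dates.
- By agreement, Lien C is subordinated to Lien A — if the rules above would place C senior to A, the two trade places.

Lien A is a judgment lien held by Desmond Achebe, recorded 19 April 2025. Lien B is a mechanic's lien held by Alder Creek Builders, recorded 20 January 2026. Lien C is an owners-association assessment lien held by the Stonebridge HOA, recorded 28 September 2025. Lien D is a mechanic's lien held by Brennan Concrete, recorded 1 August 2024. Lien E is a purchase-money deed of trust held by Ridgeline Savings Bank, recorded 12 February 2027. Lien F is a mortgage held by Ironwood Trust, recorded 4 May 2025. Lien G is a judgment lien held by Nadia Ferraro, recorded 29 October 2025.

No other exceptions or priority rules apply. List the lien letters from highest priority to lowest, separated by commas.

First, effective dates: E missed the 30-day window (63 days after the deed), so its recording date stands.
C is an owners-association assessment lien and takes priority over every other lien.
Remaining liens by effective date: D (1 August 2024), A (19 April 2025), F (4 May 2025), G (29 October 2025), B (20 January 2026), E (12 February 2027).
C is senior to A before the subordination, so the two trade places.

A, D, C, F, G, B, E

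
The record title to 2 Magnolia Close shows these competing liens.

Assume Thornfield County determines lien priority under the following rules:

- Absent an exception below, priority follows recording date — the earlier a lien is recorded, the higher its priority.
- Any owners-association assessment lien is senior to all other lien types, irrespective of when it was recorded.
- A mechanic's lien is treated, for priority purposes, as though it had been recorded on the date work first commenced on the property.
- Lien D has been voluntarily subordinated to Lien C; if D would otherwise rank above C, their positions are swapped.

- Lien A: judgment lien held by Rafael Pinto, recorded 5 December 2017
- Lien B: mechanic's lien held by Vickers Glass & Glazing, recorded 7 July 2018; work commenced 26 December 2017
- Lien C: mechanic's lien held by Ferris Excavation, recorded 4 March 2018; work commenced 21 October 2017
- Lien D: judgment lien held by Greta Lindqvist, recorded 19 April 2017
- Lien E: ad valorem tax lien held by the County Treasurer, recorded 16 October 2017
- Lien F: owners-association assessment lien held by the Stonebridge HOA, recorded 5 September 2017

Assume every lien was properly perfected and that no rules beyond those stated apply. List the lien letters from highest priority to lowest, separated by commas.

First, effective dates: B's effective date is 26 December 2017, when work began; C relates back to 21 October 2017 (work commenced).
F is an owners-association assessment lien, so it outranks all other liens regardless of date.
The other liens, earliest effective date first: D (19 April 2017), E (16 October 2017), C (21 October 2017), A (5 December 2017), B (26 December 2017).
D is senior to C before the subordination, so the two trade places.

F, C, E, D, A, B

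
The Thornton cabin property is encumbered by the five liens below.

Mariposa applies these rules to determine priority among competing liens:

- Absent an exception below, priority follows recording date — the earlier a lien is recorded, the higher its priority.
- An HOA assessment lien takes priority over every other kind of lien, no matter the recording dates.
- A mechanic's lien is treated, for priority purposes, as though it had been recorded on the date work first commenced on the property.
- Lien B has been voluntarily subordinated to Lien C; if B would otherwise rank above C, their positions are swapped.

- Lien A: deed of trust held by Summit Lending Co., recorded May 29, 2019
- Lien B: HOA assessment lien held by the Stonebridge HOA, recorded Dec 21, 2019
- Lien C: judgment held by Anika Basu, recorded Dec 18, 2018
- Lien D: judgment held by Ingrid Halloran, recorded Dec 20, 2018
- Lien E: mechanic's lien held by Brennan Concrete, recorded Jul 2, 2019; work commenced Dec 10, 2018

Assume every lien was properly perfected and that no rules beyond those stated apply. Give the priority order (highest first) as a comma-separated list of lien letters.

C, E, B, D, A

Effective dates: E is treated as recorded Dec 10, 2018, the work-commencement date.
B is an HOA assessment lien, so it outranks all other liens regardless of date.
The other liens, earliest effective date first: E (Dec 10, 2018), C (Dec 18, 2018), D (Dec 20, 2018), A (May 29, 2019).
B is senior to C before the subordination, so the two trade places.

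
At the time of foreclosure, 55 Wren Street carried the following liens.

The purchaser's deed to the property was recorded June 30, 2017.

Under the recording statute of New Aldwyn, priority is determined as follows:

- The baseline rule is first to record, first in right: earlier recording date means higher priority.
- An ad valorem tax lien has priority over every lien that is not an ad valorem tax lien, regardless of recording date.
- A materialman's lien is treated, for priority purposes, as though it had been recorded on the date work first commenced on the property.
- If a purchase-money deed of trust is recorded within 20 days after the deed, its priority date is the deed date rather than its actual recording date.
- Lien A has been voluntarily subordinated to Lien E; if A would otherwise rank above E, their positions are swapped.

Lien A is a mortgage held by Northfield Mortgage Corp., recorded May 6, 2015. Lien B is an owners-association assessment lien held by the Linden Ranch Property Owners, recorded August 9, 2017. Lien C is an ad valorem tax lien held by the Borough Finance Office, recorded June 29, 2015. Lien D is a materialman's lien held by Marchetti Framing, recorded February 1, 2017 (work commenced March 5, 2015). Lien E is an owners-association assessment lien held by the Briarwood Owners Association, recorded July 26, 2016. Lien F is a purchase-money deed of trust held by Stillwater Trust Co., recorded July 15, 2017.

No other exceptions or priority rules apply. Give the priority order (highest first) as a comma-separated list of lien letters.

C, D, E, A, F, B

Adjusting effective dates: D is treated as recorded March 5, 2015, the work-commencement date; F relates back to the deed date June 30, 2017.
As an ad valorem tax lien, C is senior to every other lien.
Remaining liens by effective date: D (March 5, 2015), A (May 6, 2015), E (July 26, 2016), F (June 30, 2017), B (August 9, 2017).
The subordination applies — A was senior to E — so A and E swap.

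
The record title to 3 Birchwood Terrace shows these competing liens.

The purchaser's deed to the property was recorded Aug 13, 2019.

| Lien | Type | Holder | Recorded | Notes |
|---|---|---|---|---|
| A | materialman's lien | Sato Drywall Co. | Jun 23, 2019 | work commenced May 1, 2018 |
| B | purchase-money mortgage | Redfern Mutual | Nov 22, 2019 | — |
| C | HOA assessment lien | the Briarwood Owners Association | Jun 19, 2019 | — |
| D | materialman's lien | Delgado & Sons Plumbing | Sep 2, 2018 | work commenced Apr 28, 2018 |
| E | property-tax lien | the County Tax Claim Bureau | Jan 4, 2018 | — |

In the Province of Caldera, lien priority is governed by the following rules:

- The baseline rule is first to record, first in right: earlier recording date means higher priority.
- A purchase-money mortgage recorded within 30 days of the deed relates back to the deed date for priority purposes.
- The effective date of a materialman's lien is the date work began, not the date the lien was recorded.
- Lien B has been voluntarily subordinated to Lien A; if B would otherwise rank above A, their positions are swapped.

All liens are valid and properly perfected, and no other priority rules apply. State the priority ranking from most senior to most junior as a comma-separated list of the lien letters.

E, D, A, C, B

Adjusting effective dates: A relates back to May 1, 2018 (work commenced); B missed the 30-day window (101 days after the deed), so its recording date stands; D relates back to Apr 28, 2018 (work commenced).
Sorted by effective date: E (Jan 4, 2018), D (Apr 28, 2018), A (May 1, 2018), C (Jun 19, 2019), B (Nov 22, 2019).
B already ranks below A; the subordination has no effect.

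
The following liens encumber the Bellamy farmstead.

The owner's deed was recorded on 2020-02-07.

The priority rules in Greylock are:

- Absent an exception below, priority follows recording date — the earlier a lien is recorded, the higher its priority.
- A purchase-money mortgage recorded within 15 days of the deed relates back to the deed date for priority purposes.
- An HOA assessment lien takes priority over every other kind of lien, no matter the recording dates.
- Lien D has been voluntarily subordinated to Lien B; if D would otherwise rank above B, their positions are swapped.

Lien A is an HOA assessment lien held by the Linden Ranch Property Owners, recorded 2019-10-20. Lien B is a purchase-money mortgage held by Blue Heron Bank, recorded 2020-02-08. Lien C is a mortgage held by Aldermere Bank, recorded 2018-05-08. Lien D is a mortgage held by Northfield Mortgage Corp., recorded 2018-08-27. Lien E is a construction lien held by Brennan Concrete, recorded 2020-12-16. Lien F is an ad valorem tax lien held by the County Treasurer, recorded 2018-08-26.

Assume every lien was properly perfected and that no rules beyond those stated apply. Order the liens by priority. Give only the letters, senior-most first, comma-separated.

Adjusting effective dates: B was recorded within the 15-day window, so its effective date is the deed date 2020-02-07.
As an HOA assessment lien, A is senior to every other lien.
Ordering the rest by effective date: C (2018-05-08), F (2018-08-26), D (2018-08-27), B (2020-02-07), E (2020-12-16).
D would otherwise be senior to B, so under the subordination agreement D and B exchange positions.

A, C, F, B, D, E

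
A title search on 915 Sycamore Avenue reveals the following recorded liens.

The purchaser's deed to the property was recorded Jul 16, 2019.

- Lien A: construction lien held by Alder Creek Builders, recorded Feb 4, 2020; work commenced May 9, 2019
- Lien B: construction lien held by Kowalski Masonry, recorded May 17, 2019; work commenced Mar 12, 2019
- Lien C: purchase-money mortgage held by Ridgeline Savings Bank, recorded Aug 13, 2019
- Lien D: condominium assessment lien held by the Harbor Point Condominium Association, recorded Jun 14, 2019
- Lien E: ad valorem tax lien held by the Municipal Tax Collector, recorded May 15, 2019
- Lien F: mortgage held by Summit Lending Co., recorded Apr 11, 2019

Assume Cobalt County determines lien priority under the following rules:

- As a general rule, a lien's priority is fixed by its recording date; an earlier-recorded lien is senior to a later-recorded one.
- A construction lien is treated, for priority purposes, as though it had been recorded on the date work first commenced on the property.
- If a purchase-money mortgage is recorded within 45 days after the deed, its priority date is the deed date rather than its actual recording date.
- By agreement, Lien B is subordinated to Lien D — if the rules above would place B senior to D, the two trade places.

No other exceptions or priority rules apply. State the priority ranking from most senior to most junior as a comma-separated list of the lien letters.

Effective dates after the stated exceptions: A is treated as recorded May 9, 2019, the work-commencement date; B's effective date is Mar 12, 2019, when work began; C relates back to the deed date Jul 16, 2019.
By effective date: B (Mar 12, 2019), F (Apr 11, 2019), A (May 9, 2019), E (May 15, 2019), D (Jun 14, 2019), C (Jul 16, 2019).
B would otherwise be senior to D, so under the subordination agreement B and D exchange positions.

D, F, A, E, B, C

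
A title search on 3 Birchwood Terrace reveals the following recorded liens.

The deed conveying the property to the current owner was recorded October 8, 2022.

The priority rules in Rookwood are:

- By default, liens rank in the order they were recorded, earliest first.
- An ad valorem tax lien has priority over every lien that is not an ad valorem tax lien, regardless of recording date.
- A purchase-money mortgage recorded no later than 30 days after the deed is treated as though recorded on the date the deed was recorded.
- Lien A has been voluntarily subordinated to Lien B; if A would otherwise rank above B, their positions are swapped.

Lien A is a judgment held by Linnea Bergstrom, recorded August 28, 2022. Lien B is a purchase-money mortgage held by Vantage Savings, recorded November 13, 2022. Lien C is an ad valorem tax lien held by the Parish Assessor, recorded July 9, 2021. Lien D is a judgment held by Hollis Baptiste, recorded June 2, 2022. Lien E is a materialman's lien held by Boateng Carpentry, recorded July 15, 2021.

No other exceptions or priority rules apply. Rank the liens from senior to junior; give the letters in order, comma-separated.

C, E, D, B, A

First, effective dates: B missed the 30-day window (36 days after the deed), so its recording date stands.
C, as an ad valorem tax lien, has superpriority and ranks first.
The other liens, earliest effective date first: E (July 15, 2021), D (June 2, 2022), A (August 28, 2022), B (November 13, 2022).
Because A would otherwise rank above B, the subordination swaps them.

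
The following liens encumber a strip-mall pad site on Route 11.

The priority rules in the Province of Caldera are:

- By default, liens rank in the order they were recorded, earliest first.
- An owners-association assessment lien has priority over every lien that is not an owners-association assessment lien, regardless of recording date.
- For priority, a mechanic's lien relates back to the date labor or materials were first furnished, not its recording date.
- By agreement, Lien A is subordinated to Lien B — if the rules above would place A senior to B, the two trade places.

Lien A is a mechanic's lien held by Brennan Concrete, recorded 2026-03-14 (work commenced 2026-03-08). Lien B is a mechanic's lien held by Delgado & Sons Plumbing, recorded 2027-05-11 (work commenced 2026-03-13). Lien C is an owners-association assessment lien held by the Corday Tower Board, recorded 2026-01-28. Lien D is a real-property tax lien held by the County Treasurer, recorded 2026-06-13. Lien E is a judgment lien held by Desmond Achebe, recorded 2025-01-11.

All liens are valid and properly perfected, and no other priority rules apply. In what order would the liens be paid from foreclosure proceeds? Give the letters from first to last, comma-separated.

C, E, B, A, D

Effective dates after the stated exceptions: A's effective date is 2026-03-08, when work began; B relates back to 2026-03-13 (work commenced).
C, as an owners-association assessment lien, has superpriority and ranks first.
Ordering the rest by effective date: E (2025-01-11), A (2026-03-08), B (2026-03-13), D (2026-06-13).
A is senior to B before the subordination, so the two trade places.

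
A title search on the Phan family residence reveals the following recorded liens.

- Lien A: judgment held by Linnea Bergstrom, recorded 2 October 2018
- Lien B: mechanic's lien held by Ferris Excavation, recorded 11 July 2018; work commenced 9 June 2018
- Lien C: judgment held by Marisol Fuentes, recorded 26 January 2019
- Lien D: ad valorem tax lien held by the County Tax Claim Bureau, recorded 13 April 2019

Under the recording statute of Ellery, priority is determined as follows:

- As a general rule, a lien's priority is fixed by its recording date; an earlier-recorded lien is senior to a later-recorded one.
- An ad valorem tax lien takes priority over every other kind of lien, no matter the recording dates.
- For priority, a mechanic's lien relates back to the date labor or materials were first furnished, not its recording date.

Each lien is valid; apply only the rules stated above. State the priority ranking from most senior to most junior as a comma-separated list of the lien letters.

Effective dates after the stated exceptions: B's effective date is 9 June 2018, when work began.
As an ad valorem tax lien, D is senior to every other lien.
Among the remaining liens, by effective date: B (9 June 2018), A (2 October 2018), C (26 January 2019).

D, B, A, C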